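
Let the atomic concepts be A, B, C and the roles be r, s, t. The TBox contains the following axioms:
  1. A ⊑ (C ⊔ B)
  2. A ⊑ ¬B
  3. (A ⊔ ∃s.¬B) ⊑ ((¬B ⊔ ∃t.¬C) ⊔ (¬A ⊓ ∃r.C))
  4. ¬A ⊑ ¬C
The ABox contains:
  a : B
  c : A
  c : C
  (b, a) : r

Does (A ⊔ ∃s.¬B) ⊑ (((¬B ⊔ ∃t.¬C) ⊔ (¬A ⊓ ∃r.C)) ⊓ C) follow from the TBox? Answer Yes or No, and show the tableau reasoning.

No

1. (A ⊔ ∃s.¬B) ⊑ (((¬B ⊔ ∃t.¬C) ⊔ (¬A ⊓ ∃r.C)) ⊓ C)  ⇔  ((A ⊔ ∃s.¬B) ⊓ (((B ⊓ ∀t.C) ⊓ (A ⊔ ∀r.¬C)) ⊔ ¬C)) unsat w.r.t. T
   apply at x₀: (A ⊔ ∃s.¬B)⊑((¬B ⊔ ∃t.¬C) ⊔ (¬A ⊓ ∃r.C))
   open: L(x₀) ⊇ {¬A, ¬B, ¬C, ∃s.¬B} (+ ∃-successors)
2. Hence (A ⊔ ∃s.¬B) ⊑ (((¬B ⊔ ∃t.¬C) ⊔ (¬A ⊓ ∃r.C)) ⊓ C): not entailed.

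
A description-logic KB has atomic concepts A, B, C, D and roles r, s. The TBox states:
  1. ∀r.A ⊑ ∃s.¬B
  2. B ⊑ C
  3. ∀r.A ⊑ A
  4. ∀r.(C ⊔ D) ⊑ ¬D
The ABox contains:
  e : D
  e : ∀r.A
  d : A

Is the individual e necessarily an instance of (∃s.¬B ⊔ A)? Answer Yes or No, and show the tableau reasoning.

Yes

1. e : (∃s.¬B ⊔ A)?  L(e) = {D, ∀r.A} ∪ {(∀s.B ⊓ ¬A)}
   clash {A, ¬A} at e — e ∈ (∃s.¬B ⊔ A)
2. Hence e : (∃s.¬B ⊔ A): entailed.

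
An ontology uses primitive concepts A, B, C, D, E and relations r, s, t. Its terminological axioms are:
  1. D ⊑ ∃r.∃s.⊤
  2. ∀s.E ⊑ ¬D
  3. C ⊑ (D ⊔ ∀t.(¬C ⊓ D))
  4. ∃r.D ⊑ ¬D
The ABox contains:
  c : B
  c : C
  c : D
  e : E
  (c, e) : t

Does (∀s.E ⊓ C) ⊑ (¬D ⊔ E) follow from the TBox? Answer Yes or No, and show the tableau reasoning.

1. (∀s.E ⊓ C) ⊑ (¬D ⊔ E)  ⇔  ((∀s.E ⊓ C) ⊓ (D ⊓ ¬E)) unsat w.r.t. T
   all branches close; clash {D, ¬D} at x₀
2. Hence (∀s.E ⊓ C) ⊑ (¬D ⊔ E): entailed.

Yes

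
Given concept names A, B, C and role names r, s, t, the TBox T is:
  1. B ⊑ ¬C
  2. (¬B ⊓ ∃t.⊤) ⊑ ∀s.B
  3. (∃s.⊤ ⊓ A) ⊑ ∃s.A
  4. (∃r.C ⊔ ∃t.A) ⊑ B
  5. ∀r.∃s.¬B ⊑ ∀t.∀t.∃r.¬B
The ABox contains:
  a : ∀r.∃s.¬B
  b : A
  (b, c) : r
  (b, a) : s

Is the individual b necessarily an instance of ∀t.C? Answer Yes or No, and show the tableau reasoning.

1. b : ∀t.C?  L(b) = {A} ∪ {∃t.¬C}
   open: L(b) ⊇ {A, ¬B, ∀r.¬C, ∀s.B, ∀t.¬A, …} (+ ∃-successors) — b ∉ ∀t.C possible
2. Hence b : ∀t.C: not entailed.

No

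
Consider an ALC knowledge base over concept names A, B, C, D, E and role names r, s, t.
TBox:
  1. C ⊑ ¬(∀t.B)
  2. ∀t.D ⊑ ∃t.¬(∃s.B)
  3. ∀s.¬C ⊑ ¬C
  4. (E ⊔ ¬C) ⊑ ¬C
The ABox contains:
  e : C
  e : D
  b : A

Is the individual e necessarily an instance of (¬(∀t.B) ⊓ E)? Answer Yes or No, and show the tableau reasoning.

1. e : (¬(∀t.B) ⊓ E)?  L(e) = {C, D} ∪ {(∀t.B ⊔ ¬E)}
   apply at e: C⊑¬(∀t.B)
   open: L(e) ⊇ {C, D, ¬E, ∃s.C, ∃t.¬B, …} (+ ∃-successors) — e ∉ (¬(∀t.B) ⊓ E) possible
2. Hence e : (¬(∀t.B) ⊓ E): not entailed.

No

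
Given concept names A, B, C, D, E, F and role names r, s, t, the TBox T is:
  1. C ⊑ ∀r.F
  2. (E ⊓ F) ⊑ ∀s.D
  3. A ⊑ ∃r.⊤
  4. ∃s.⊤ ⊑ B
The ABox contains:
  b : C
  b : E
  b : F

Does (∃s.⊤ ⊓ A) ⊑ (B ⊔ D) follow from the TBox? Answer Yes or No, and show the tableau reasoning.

1. (∃s.⊤ ⊓ A) ⊑ (B ⊔ D)  ⇔  ((∃s.⊤ ⊓ A) ⊓ (¬B ⊓ ¬D)) unsat w.r.t. T
   all branches close; clash {B, ¬B} at x₀
2. Hence (∃s.⊤ ⊓ A) ⊑ (B ⊔ D): entailed.

Yes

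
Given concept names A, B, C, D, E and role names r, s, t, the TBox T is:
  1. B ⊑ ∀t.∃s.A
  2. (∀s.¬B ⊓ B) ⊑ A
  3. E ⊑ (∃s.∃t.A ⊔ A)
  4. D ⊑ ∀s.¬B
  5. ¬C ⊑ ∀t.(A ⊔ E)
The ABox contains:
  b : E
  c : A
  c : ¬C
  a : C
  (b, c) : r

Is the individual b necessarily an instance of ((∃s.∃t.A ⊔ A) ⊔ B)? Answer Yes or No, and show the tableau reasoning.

Yes

1. b : ((∃s.∃t.A ⊔ A) ⊔ B)?  L(b) = {E} ∪ {((∀s.∀t.¬A ⊓ ¬A) ⊓ ¬B)}
   clash {A, ¬A} at b — b ∈ ((∃s.∃t.A ⊔ A) ⊔ B)
2. Hence b : ((∃s.∃t.A ⊔ A) ⊔ B): entailed.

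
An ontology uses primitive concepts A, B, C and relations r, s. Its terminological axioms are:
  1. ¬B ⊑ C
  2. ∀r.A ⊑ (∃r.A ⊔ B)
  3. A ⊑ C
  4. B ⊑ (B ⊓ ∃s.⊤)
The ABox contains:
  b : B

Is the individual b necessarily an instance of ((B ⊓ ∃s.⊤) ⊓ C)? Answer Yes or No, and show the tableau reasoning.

1. b : ((B ⊓ ∃s.⊤) ⊓ C)?  L(b) = {B} ∪ {((¬B ⊔ ∀s.⊥) ⊔ ¬C)}
   apply at b: B⊑(B ⊓ ∃s.⊤)
   open: L(b) ⊇ {B, ¬A, ¬C, ∃r.¬A, ∃s.⊤} (+ ∃-successors) — b ∉ ((B ⊓ ∃s.⊤) ⊓ C) possible
2. Hence b : ((B ⊓ ∃s.⊤) ⊓ C): not entailed.

No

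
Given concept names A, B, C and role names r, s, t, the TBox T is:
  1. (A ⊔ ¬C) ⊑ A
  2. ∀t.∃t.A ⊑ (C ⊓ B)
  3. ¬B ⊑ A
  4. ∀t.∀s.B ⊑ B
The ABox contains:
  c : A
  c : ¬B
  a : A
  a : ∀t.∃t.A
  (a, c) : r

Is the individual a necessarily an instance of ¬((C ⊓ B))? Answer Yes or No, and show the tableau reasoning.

No

1. a : ¬((C ⊓ B))?  L(a) = {A, ∀t.∃t.A} ∪ {(C ⊓ B)}
   open: L(a) ⊇ {A, B, C, ∀t.∃t.A} — a ∉ ¬((C ⊓ B)) possible
2. Hence a : ¬((C ⊓ B)): not entailed.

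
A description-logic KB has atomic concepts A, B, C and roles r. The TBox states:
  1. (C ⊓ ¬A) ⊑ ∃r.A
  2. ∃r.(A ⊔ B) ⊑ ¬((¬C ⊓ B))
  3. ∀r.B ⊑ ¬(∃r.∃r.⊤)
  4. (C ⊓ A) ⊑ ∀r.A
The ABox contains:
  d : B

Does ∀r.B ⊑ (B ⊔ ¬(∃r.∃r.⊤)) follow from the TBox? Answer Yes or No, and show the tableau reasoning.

1. ∀r.B ⊑ (B ⊔ ¬(∃r.∃r.⊤))  ⇔  (∀r.B ⊓ (¬B ⊓ ∃r.∃r.⊤)) unsat w.r.t. T
   all branches close; clash {B, ¬B} at an ∃-successor
2. Hence ∀r.B ⊑ (B ⊔ ¬(∃r.∃r.⊤)): entailed.

Yes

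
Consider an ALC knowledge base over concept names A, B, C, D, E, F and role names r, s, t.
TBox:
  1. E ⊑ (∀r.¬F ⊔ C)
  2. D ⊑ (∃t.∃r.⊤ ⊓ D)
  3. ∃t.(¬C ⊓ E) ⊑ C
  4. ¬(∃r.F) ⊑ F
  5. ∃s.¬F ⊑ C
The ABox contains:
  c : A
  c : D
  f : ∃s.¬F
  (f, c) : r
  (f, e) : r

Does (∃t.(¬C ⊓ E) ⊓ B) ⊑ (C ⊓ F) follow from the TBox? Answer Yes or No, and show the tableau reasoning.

No

1. (∃t.(¬C ⊓ E) ⊓ B) ⊑ (C ⊓ F)  ⇔  ((∃t.(¬C ⊓ E) ⊓ B) ⊓ (¬C ⊔ ¬F)) unsat w.r.t. T
   apply at x₀: ∃t.(¬C ⊓ E)⊑C
   open: L(x₀) ⊇ {B, C, ¬D, ¬E, ¬F, …} (+ ∃-successors)
2. Hence (∃t.(¬C ⊓ E) ⊓ B) ⊑ (C ⊓ F): not entailed.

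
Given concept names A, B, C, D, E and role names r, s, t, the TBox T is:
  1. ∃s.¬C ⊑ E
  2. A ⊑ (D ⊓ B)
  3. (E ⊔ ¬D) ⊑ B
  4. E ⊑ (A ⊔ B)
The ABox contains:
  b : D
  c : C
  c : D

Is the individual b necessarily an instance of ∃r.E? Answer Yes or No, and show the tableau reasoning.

1. b : ∃r.E?  L(b) = {D} ∪ {∀r.¬E}
   open: L(b) ⊇ {D, ¬A, ¬E, ∀r.¬E, ∀s.C} — b ∉ ∃r.E possible
2. Hence b : ∃r.E: not entailed.

No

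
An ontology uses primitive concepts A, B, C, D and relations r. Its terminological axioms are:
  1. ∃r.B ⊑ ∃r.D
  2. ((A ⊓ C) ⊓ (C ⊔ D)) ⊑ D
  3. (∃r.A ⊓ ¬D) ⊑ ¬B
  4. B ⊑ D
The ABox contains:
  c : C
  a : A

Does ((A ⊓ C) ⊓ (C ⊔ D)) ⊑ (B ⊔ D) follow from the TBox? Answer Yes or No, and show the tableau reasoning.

1. ((A ⊓ C) ⊓ (C ⊔ D)) ⊑ (B ⊔ D)  ⇔  (((A ⊓ C) ⊓ (C ⊔ D)) ⊓ (¬B ⊓ ¬D)) unsat w.r.t. T
   all branches close; clash {D, ¬D} at x₀
2. Hence ((A ⊓ C) ⊓ (C ⊔ D)) ⊑ (B ⊔ D): entailed.

Yes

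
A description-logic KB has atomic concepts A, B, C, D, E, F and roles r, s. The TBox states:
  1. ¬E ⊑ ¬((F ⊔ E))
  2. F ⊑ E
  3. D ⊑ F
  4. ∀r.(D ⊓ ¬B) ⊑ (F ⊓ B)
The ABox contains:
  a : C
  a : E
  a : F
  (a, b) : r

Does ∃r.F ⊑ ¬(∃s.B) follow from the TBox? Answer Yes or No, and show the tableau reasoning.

No

1. ∃r.F ⊑ ¬(∃s.B)  ⇔  (∃r.F ⊓ ∃s.B) unsat w.r.t. T
   open: L(x₀) ⊇ {E, ¬D, ¬F, ∃r.(¬D ⊔ B), ∃r.F, …} (+ ∃-successors)
2. Hence ∃r.F ⊑ ¬(∃s.B): not entailed.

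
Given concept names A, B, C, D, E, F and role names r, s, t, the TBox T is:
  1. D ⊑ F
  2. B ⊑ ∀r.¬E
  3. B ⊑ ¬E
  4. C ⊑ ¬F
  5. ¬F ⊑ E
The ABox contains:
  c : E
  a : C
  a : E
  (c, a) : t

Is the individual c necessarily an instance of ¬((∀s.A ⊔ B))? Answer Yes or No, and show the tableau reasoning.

1. c : ¬((∀s.A ⊔ B))?  L(c) = {E} ∪ {(∀s.A ⊔ B)}
   open: L(c) ⊇ {E, ¬B, ¬C, ¬D, ∀s.A} — c ∉ ¬((∀s.A ⊔ B)) possible
2. Hence c : ¬((∀s.A ⊔ B)): not entailed.

No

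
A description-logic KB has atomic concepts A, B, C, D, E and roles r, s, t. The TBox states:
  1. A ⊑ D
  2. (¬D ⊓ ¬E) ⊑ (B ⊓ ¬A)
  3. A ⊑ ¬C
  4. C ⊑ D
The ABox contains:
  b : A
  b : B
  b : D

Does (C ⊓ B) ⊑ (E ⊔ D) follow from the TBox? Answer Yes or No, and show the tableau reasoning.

Yes

1. (C ⊓ B) ⊑ (E ⊔ D)  ⇔  ((C ⊓ B) ⊓ (¬E ⊓ ¬D)) unsat w.r.t. T
   all branches close; clash {D, ¬D} at x₀
2. Hence (C ⊓ B) ⊑ (E ⊔ D): entailed.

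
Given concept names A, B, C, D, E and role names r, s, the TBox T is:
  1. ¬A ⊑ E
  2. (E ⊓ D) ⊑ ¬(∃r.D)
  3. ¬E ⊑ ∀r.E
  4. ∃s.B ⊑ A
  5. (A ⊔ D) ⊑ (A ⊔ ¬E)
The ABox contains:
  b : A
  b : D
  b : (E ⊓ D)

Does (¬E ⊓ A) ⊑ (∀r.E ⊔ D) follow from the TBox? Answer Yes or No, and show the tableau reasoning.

Yes

1. (¬E ⊓ A) ⊑ (∀r.E ⊔ D)  ⇔  ((¬E ⊓ A) ⊓ (∃r.¬E ⊓ ¬D)) unsat w.r.t. T
   all branches close; clash {E, ¬E} at an ∃-successor
2. Hence (¬E ⊓ A) ⊑ (∀r.E ⊔ D): entailed.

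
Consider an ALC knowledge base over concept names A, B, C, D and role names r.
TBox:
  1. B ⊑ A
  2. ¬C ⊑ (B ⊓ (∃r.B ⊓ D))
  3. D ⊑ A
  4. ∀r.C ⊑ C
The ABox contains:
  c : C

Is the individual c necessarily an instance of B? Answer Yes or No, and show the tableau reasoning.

No

1. c : B?  L(c) = {C} ∪ {¬B}
   open: L(c) ⊇ {C, ¬B, ¬D} — c ∉ B possible
2. Hence c : B: not entailed.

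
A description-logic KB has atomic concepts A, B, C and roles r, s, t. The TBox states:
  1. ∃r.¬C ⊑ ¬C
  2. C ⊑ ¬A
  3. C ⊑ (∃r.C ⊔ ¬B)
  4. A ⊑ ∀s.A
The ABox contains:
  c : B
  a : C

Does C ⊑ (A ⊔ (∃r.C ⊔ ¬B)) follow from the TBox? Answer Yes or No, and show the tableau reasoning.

Yes

1. C ⊑ (A ⊔ (∃r.C ⊔ ¬B))  ⇔  (C ⊓ (¬A ⊓ (∀r.¬C ⊓ B))) unsat w.r.t. T
   all branches close; clash {C, ¬C} at x₀
2. Hence C ⊑ (A ⊔ (∃r.C ⊔ ¬B)): entailed.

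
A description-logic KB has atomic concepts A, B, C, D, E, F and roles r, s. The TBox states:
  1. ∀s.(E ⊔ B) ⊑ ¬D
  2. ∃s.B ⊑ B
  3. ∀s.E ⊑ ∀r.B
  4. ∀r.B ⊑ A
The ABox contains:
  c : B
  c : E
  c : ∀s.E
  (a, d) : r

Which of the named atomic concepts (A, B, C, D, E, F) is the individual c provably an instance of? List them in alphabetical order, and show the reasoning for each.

{A, B, E}

1. c : A?  L(c) = {B, E, ∀s.E} ∪ {¬A}
   clash {A, ¬A} at c — c ∈ A
2. c : B?  L(c) = {B, E, ∀s.E} ∪ {¬B}
   clash {B, ¬B} at c — c ∈ B
3. c : C?  L(c) = {B, E, ∀s.E} ∪ {¬C}
   apply at c: ∀s.E⊑∀r.B
   open: L(c) ⊇ {A, B, E, ¬C, ¬D, …} — c ∉ C possible
4. c : D?  L(c) = {B, E, ∀s.E} ∪ {¬D}
   apply at c: ∀s.E⊑∀r.B
   open: L(c) ⊇ {A, B, E, ¬D, ∀r.B, …} — c ∉ D possible
5. c : E?  L(c) = {B, E, ∀s.E} ∪ {¬E}
   clash {E, ¬E} at c — c ∈ E
6. c : F?  L(c) = {B, E, ∀s.E} ∪ {¬F}
   apply at c: ∀s.E⊑∀r.B
   open: L(c) ⊇ {A, B, E, ¬D, ¬F, …} — c ∉ F possible
7. Entailed for c: {A, B, E}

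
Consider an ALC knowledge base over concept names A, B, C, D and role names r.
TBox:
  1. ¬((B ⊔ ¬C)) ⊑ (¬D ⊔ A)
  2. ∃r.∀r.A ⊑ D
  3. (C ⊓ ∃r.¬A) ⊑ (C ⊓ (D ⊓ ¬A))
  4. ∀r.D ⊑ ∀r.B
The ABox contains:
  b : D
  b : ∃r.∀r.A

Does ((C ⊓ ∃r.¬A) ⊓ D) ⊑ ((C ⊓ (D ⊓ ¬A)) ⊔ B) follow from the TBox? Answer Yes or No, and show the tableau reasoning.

1. ((C ⊓ ∃r.¬A) ⊓ D) ⊑ ((C ⊓ (D ⊓ ¬A)) ⊔ B)  ⇔  (((C ⊓ ∃r.¬A) ⊓ D) ⊓ ((¬C ⊔ (¬D ⊔ A)) ⊓ ¬B)) unsat w.r.t. T
   all branches close; clash {A, ¬A} at x₀
2. Hence ((C ⊓ ∃r.¬A) ⊓ D) ⊑ ((C ⊓ (D ⊓ ¬A)) ⊔ B): entailed.

Yes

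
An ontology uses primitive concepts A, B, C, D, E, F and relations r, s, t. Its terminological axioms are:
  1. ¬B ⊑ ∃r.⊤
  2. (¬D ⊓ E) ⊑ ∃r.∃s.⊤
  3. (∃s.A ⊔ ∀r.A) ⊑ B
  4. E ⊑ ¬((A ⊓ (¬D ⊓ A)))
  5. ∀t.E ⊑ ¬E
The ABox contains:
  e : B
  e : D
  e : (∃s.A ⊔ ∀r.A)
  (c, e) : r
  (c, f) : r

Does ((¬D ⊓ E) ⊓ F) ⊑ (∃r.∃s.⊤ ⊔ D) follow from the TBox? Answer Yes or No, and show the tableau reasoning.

Yes

1. ((¬D ⊓ E) ⊓ F) ⊑ (∃r.∃s.⊤ ⊔ D)  ⇔  (((¬D ⊓ E) ⊓ F) ⊓ (∀r.∀s.⊥ ⊓ ¬D)) unsat w.r.t. T
   all branches close; clash {E, ¬E} at x₀
2. Hence ((¬D ⊓ E) ⊓ F) ⊑ (∃r.∃s.⊤ ⊔ D): entailed.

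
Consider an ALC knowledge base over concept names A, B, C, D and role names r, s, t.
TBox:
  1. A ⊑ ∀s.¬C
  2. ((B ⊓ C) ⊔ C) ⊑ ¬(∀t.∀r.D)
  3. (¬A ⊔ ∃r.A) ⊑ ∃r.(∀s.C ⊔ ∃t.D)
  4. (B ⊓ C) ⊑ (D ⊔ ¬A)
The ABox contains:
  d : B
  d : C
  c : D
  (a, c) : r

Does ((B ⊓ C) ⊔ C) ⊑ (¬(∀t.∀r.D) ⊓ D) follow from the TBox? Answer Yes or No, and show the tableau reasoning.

No

1. ((B ⊓ C) ⊔ C) ⊑ (¬(∀t.∀r.D) ⊓ D)  ⇔  (((B ⊓ C) ⊔ C) ⊓ (∀t.∀r.D ⊔ ¬D)) unsat w.r.t. T
   apply at x₀: ((B ⊓ C) ⊔ C)⊑¬(∀t.∀r.D)
   open: L(x₀) ⊇ {B, C, ¬A, ¬D, ∃r.(∀s.C ⊔ ∃t.D), …} (+ ∃-successors)
2. Hence ((B ⊓ C) ⊔ C) ⊑ (¬(∀t.∀r.D) ⊓ D): not entailed.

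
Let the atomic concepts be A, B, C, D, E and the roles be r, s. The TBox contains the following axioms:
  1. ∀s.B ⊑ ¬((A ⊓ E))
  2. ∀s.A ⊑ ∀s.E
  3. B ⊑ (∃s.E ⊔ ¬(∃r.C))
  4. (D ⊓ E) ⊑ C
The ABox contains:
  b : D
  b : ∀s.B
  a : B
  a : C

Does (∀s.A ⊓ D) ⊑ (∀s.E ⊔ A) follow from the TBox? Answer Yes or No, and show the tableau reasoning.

Yes

1. (∀s.A ⊓ D) ⊑ (∀s.E ⊔ A)  ⇔  ((∀s.A ⊓ D) ⊓ (∃s.¬E ⊓ ¬A)) unsat w.r.t. T
   all branches close; clash {E, ¬E} at an ∃-successor
2. Hence (∀s.A ⊓ D) ⊑ (∀s.E ⊔ A): entailed.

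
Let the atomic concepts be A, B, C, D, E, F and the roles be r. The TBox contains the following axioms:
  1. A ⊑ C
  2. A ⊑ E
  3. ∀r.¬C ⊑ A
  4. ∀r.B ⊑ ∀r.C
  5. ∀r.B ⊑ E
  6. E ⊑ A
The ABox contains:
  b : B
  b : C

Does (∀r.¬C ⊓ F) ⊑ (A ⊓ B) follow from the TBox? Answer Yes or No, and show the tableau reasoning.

No

1. (∀r.¬C ⊓ F) ⊑ (A ⊓ B)  ⇔  ((∀r.¬C ⊓ F) ⊓ (¬A ⊔ ¬B)) unsat w.r.t. T
   apply at x₀: ∀r.¬C⊑A
   open: L(x₀) ⊇ {A, C, E, F, ¬B, …} (+ ∃-successors)
2. Hence (∀r.¬C ⊓ F) ⊑ (A ⊓ B): not entailed.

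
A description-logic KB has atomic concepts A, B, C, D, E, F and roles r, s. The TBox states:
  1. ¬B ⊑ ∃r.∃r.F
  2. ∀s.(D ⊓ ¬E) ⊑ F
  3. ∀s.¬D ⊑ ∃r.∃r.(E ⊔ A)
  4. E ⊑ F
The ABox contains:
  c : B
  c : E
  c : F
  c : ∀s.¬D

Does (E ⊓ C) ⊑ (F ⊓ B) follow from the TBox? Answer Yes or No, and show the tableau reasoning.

1. (E ⊓ C) ⊑ (F ⊓ B)  ⇔  ((E ⊓ C) ⊓ (¬F ⊔ ¬B)) unsat w.r.t. T
   apply at x₀: E⊑F
   open: L(x₀) ⊇ {C, E, F, ¬B, ∃r.∃r.F, …} (+ ∃-successors)
2. Hence (E ⊓ C) ⊑ (F ⊓ B): not entailed.

No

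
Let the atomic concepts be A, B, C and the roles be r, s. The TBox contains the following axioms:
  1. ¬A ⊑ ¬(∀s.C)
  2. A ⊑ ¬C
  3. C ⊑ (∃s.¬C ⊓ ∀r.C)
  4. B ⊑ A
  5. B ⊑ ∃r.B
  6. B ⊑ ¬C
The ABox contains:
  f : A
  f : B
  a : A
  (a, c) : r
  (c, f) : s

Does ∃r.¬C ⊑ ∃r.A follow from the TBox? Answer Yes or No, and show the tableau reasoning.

1. ∃r.¬C ⊑ ∃r.A  ⇔  (∃r.¬C ⊓ ∀r.¬A) unsat w.r.t. T
   open: L(x₀) ⊇ {¬A, ¬B, ¬C, ∀r.¬A, ∃r.¬C, …} (+ ∃-successors)
2. Hence ∃r.¬C ⊑ ∃r.A: not entailed.

No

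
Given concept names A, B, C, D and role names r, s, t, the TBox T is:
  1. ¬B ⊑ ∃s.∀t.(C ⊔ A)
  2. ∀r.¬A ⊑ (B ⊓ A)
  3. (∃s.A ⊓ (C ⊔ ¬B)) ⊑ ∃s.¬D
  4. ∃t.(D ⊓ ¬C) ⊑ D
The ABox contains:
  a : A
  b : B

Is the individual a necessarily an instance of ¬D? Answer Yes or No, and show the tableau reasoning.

1. a : ¬D?  L(a) = {A} ∪ {D}
   open: L(a) ⊇ {A, B, D, ∀s.¬A, ∃r.A} (+ ∃-successors) — a ∉ ¬D possible
2. Hence a : ¬D: not entailed.

No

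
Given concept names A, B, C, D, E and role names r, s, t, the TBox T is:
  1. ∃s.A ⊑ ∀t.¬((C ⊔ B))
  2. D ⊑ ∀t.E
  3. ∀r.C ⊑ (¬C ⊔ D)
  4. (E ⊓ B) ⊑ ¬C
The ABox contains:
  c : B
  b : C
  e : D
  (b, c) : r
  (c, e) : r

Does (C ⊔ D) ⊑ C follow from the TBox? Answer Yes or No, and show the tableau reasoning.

1. (C ⊔ D) ⊑ C  ⇔  ((C ⊔ D) ⊓ ¬C) unsat w.r.t. T
   open: L(x₀) ⊇ {D, ¬C, ∀s.¬A, ∀t.E, ∃r.¬C} (+ ∃-successors)
2. Hence (C ⊔ D) ⊑ C: not entailed.

No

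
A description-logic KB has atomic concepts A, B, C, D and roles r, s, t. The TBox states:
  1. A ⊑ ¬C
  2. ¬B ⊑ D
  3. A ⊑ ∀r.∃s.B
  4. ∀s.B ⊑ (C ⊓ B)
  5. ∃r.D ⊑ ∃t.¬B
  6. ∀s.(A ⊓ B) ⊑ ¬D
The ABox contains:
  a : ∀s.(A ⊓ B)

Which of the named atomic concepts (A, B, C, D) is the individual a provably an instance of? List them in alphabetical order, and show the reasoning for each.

1. a : A?  L(a) = {∀s.(A ⊓ B)} ∪ {¬A}
   apply at a: ∀s.(A ⊓ B)⊑¬D
   open: L(a) ⊇ {B, C, ¬A, ¬D, ∀r.¬D, …} — a ∉ A possible
2. a : B?  L(a) = {∀s.(A ⊓ B)} ∪ {¬B}
   clash {B, ¬B} at a — a ∈ B
3. a : C?  L(a) = {∀s.(A ⊓ B)} ∪ {¬C}
   clash {C, ¬C} at a — a ∈ C
4. a : D?  L(a) = {∀s.(A ⊓ B)} ∪ {¬D}
   open: L(a) ⊇ {B, C, ¬A, ¬D, ∀r.¬D, …} — a ∉ D possible
5. Entailed for a: {B, C}

{B, C}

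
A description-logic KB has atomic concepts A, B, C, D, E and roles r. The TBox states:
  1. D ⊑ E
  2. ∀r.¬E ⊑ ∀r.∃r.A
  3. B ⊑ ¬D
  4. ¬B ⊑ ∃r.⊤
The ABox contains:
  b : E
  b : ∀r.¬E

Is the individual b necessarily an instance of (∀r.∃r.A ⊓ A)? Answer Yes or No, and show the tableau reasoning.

No

1. b : (∀r.∃r.A ⊓ A)?  L(b) = {E, ∀r.¬E} ∪ {(∃r.∀r.¬A ⊔ ¬A)}
   apply at b: ∀r.¬E⊑∀r.∃r.A
   open: L(b) ⊇ {B, E, ¬A, ¬D, ∀r.¬E, …} — b ∉ (∀r.∃r.A ⊓ A) possible
2. Hence b : (∀r.∃r.A ⊓ A): not entailed.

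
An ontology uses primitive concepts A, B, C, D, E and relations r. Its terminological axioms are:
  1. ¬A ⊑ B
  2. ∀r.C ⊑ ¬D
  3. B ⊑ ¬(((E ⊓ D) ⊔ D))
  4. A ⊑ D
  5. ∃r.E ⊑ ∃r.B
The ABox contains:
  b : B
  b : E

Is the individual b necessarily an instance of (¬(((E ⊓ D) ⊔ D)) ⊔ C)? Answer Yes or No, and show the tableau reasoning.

Yes

1. b : (¬(((E ⊓ D) ⊔ D)) ⊔ C)?  L(b) = {B, E} ∪ {(((E ⊓ D) ⊔ D) ⊓ ¬C)}
   clash {D, ¬D} at b — b ∈ (¬(((E ⊓ D) ⊔ D)) ⊔ C)
2. Hence b : (¬(((E ⊓ D) ⊔ D)) ⊔ C): entailed.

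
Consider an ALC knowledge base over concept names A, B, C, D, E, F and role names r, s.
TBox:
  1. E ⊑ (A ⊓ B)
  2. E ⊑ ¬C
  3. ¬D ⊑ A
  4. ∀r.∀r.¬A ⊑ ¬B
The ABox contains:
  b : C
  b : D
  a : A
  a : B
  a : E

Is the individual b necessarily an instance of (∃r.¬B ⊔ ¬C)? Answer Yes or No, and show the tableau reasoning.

1. b : (∃r.¬B ⊔ ¬C)?  L(b) = {C, D} ∪ {(∀r.B ⊓ C)}
   open: L(b) ⊇ {C, D, ¬E, ∀r.B, ∃r.∃r.A} (+ ∃-successors) — b ∉ (∃r.¬B ⊔ ¬C) possible
2. Hence b : (∃r.¬B ⊔ ¬C): not entailed.

No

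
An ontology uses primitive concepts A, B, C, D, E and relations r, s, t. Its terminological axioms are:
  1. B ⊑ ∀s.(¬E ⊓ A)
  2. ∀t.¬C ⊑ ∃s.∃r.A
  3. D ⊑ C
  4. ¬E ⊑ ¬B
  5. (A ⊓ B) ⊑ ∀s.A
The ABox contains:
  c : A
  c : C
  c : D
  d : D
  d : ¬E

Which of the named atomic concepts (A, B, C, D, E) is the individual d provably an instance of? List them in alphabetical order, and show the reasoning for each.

{C, D}

1. d : A?  L(d) = {D, ¬E} ∪ {¬A}
   apply at d: D⊑C; ¬E⊑¬B
   open: L(d) ⊇ {C, D, ¬A, ¬B, ¬E, …} (+ ∃-successors) — d ∉ A possible
2. d : B?  L(d) = {D, ¬E} ∪ {¬B}
   apply at d: D⊑C
   open: L(d) ⊇ {C, D, ¬B, ¬E, ∃t.C} (+ ∃-successors) — d ∉ B possible
3. d : C?  L(d) = {D, ¬E} ∪ {¬C}
   clash {C, ¬C} at d — d ∈ C
4. d : D?  L(d) = {D, ¬E} ∪ {¬D}
   clash {D, ¬D} at d — d ∈ D
5. d : E?  L(d) = {D, ¬E} ∪ {¬E}
   apply at d: D⊑C; ¬E⊑¬B
   open: L(d) ⊇ {C, D, ¬B, ¬E, ∃t.C} (+ ∃-successors) — d ∉ E possible
6. Entailed for d: {C, D}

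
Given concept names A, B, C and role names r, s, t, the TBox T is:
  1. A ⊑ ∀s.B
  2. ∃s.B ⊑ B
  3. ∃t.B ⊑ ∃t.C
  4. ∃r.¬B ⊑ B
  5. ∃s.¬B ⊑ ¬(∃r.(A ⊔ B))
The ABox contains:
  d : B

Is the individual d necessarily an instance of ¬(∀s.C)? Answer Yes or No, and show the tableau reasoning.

1. d : ¬(∀s.C)?  L(d) = {B} ∪ {∀s.C}
   open: L(d) ⊇ {B, ¬A, ∀s.B, ∀s.C, ∀t.¬B} — d ∉ ¬(∀s.C) possible
2. Hence d : ¬(∀s.C): not entailed.

No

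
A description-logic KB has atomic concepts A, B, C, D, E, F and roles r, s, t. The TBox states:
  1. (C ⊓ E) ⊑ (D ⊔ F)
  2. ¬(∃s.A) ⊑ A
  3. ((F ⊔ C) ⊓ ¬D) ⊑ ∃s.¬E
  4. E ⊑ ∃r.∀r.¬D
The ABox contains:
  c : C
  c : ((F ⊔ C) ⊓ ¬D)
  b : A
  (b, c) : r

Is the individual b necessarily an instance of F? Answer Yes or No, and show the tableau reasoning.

No

1. b : F?  L(b) = {A} ∪ {¬F}
   open: L(b) ⊇ {A, ¬C, ¬E, ¬F} — b ∉ F possible
2. Hence b : F: not entailed.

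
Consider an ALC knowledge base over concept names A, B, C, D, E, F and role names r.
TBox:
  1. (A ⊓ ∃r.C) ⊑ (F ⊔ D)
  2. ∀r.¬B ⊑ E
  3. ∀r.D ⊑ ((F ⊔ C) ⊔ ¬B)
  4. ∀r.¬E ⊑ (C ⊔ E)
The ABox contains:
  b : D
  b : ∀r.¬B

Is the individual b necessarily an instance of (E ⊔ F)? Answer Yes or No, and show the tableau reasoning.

Yes

1. b : (E ⊔ F)?  L(b) = {D, ∀r.¬B} ∪ {(¬E ⊓ ¬F)}
   clash {E, ¬E} at b — b ∈ (E ⊔ F)
2. Hence b : (E ⊔ F): entailed.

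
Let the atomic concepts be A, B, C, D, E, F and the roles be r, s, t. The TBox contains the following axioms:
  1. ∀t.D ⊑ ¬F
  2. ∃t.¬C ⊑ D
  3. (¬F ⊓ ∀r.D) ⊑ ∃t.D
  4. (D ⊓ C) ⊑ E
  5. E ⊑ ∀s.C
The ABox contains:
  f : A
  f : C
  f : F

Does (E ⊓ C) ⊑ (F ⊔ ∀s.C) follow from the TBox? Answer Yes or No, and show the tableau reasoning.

1. (E ⊓ C) ⊑ (F ⊔ ∀s.C)  ⇔  ((E ⊓ C) ⊓ (¬F ⊓ ∃s.¬C)) unsat w.r.t. T
   all branches close; clash {C, ¬C} at an ∃-successor
2. Hence (E ⊓ C) ⊑ (F ⊔ ∀s.C): entailed.

Yes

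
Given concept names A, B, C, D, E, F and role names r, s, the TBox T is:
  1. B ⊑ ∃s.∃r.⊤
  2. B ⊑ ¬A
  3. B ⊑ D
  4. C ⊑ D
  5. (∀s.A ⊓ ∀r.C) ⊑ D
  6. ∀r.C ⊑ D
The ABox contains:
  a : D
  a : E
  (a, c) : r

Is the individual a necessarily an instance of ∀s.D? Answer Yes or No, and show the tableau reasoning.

No

1. a : ∀s.D?  L(a) = {D, E} ∪ {∃s.¬D}
   open: L(a) ⊇ {D, E, ¬B, ∃s.¬D} (+ ∃-successors) — a ∉ ∀s.D possible
2. Hence a : ∀s.D: not entailed.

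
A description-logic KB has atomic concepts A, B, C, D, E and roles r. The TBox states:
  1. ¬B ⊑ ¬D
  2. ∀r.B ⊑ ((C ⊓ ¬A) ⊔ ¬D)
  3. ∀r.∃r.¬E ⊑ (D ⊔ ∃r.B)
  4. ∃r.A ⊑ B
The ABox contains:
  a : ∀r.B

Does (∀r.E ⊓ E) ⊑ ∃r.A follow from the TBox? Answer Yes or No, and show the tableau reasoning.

1. (∀r.E ⊓ E) ⊑ ∃r.A  ⇔  ((∀r.E ⊓ E) ⊓ ∀r.¬A) unsat w.r.t. T
   open: L(x₀) ⊇ {B, E, ∀r.E, ∀r.¬A, ∃r.¬B, …} (+ ∃-successors)
2. Hence (∀r.E ⊓ E) ⊑ ∃r.A: not entailed.

No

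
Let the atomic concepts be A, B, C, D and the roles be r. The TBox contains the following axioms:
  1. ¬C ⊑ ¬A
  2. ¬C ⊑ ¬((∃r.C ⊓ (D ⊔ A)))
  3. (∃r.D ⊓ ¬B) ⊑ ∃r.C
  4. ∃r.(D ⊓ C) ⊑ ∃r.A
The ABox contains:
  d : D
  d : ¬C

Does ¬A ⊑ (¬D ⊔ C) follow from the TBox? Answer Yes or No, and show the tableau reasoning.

1. ¬A ⊑ (¬D ⊔ C)  ⇔  (¬A ⊓ (D ⊓ ¬C)) unsat w.r.t. T
   apply at x₀: ¬C⊑¬((∃r.C ⊓ (D ⊔ A)))
   open: L(x₀) ⊇ {D, ¬A, ¬C, ∀r.(¬D ⊔ ¬C), ∀r.¬C, …}
2. Hence ¬A ⊑ (¬D ⊔ C): not entailed.

No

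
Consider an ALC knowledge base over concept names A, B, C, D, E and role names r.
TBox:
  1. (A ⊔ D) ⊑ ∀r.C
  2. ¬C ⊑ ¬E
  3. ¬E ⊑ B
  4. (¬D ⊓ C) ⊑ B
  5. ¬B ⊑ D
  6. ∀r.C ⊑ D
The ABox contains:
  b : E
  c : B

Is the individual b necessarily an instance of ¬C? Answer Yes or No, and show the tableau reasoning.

No

1. b : ¬C?  L(b) = {E} ∪ {C}
   open: L(b) ⊇ {B, C, E, ¬A, ¬D, …} (+ ∃-successors) — b ∉ ¬C possible
2. Hence b : ¬C: not entailed.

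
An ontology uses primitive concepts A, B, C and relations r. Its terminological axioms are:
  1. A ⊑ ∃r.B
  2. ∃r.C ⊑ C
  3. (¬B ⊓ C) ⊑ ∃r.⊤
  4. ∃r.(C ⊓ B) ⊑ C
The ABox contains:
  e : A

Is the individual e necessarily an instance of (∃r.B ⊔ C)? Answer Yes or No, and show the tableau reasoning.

Yes

1. e : (∃r.B ⊔ C)?  L(e) = {A} ∪ {(∀r.¬B ⊓ ¬C)}
   clash {C, ¬C} at e — e ∈ (∃r.B ⊔ C)
2. Hence e : (∃r.B ⊔ C): entailed.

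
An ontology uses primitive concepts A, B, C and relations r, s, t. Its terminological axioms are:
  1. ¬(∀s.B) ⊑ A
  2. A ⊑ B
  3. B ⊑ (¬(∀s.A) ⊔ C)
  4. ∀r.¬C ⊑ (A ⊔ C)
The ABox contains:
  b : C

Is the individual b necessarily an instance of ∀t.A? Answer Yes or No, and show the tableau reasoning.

1. b : ∀t.A?  L(b) = {C} ∪ {∃t.¬A}
   open: L(b) ⊇ {C, ¬A, ¬B, ∀s.B, ∃r.C, …} (+ ∃-successors) — b ∉ ∀t.A possible
2. Hence b : ∀t.A: not entailed.

No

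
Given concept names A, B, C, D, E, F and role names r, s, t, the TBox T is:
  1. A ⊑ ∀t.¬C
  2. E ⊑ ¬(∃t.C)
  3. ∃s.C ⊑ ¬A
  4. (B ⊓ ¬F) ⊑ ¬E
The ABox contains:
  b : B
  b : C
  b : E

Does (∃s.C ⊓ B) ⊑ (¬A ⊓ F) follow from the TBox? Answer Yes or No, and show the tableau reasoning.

1. (∃s.C ⊓ B) ⊑ (¬A ⊓ F)  ⇔  ((∃s.C ⊓ B) ⊓ (A ⊔ ¬F)) unsat w.r.t. T
   apply at x₀: ∃s.C⊑¬A
   open: L(x₀) ⊇ {B, ¬A, ¬E, ¬F, ∃s.C} (+ ∃-successors)
2. Hence (∃s.C ⊓ B) ⊑ (¬A ⊓ F): not entailed.

No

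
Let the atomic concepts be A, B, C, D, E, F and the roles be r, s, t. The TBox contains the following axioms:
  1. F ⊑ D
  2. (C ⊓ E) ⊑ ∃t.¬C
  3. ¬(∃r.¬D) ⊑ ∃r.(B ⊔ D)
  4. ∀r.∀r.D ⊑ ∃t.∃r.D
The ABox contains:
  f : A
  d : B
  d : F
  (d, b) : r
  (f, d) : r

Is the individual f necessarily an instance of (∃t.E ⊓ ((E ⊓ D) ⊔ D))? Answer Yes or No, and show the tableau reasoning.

No

1. f : (∃t.E ⊓ ((E ⊓ D) ⊔ D))?  L(f) = {A} ∪ {(∀t.¬E ⊔ ((¬E ⊔ ¬D) ⊓ ¬D))}
   open: L(f) ⊇ {A, ¬C, ¬F, ∀t.¬E, ∃r.¬D, …} (+ ∃-successors) — f ∉ (∃t.E ⊓ ((E ⊓ D) ⊔ D)) possible
2. Hence f : (∃t.E ⊓ ((E ⊓ D) ⊔ D)): not entailed.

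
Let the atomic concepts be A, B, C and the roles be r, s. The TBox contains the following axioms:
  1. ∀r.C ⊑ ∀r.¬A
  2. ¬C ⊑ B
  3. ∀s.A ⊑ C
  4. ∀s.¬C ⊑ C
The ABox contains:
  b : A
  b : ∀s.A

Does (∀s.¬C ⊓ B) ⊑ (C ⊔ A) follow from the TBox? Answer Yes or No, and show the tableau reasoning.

Yes

1. (∀s.¬C ⊓ B) ⊑ (C ⊔ A)  ⇔  ((∀s.¬C ⊓ B) ⊓ (¬C ⊓ ¬A)) unsat w.r.t. T
   all branches close; clash {C, ¬C} at x₀
2. Hence (∀s.¬C ⊓ B) ⊑ (C ⊔ A): entailed.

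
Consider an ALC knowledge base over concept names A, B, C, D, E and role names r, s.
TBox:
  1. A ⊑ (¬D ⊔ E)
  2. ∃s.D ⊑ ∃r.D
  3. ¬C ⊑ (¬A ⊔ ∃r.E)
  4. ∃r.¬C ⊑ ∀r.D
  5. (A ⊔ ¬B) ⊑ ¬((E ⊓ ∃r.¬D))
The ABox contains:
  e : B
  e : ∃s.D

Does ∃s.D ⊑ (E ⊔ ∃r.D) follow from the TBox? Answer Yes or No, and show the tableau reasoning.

1. ∃s.D ⊑ (E ⊔ ∃r.D)  ⇔  (∃s.D ⊓ (¬E ⊓ ∀r.¬D)) unsat w.r.t. T
   all branches close; clash {E, ¬E} at x₀
2. Hence ∃s.D ⊑ (E ⊔ ∃r.D): entailed.

Yes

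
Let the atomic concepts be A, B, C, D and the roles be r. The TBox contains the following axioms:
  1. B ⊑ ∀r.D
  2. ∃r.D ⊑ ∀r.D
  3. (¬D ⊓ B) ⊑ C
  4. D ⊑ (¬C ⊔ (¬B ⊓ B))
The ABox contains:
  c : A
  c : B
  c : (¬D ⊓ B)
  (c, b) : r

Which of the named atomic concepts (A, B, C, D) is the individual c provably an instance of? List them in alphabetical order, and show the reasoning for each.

1. c : A?  L(c) = {A, B, (¬D ⊓ B)} ∪ {¬A}
   clash {A, ¬A} at c — c ∈ A
2. c : B?  L(c) = {A, B, (¬D ⊓ B)} ∪ {¬B}
   clash {B, ¬B} at c — c ∈ B
3. c : C?  L(c) = {A, B, (¬D ⊓ B)} ∪ {¬C}
   clash {C, ¬C} at c — c ∈ C
4. c : D?  L(c) = {A, B, (¬D ⊓ B)} ∪ {¬D}
   apply at c: B⊑∀r.D; (¬D ⊓ B)⊑C
   open: L(c) ⊇ {A, B, C, ¬D, ∀r.D} — c ∉ D possible
5. Entailed for c: {A, B, C}

{A, B, C}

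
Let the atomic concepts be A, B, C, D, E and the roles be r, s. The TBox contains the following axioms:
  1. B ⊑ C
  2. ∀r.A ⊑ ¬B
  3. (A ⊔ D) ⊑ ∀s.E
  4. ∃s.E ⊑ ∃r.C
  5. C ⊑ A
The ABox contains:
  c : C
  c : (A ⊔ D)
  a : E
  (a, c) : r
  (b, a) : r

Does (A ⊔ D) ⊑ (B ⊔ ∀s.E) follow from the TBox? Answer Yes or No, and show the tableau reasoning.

Yes

1. (A ⊔ D) ⊑ (B ⊔ ∀s.E)  ⇔  ((A ⊔ D) ⊓ (¬B ⊓ ∃s.¬E)) unsat w.r.t. T
   all branches close; clash {E, ¬E} at an ∃-successor
2. Hence (A ⊔ D) ⊑ (B ⊔ ∀s.E): entailed.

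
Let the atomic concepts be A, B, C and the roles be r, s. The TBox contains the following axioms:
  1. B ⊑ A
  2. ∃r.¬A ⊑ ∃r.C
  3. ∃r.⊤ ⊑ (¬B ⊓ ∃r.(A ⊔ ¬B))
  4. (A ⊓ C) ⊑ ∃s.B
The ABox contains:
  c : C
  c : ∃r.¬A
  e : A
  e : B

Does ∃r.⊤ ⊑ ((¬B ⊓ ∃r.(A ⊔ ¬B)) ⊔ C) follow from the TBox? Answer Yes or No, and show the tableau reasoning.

Yes

1. ∃r.⊤ ⊑ ((¬B ⊓ ∃r.(A ⊔ ¬B)) ⊔ C)  ⇔  (∃r.⊤ ⊓ ((B ⊔ ∀r.(¬A ⊓ B)) ⊓ ¬C)) unsat w.r.t. T
   all branches close; clash {A, ¬A} at an ∃-successor
2. Hence ∃r.⊤ ⊑ ((¬B ⊓ ∃r.(A ⊔ ¬B)) ⊔ C): entailed.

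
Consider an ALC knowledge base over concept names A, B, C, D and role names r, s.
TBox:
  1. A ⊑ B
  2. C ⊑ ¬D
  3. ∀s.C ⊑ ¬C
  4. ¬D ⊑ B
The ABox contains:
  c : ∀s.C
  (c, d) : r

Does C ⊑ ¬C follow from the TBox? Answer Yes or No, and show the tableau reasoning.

1. C ⊑ ¬C  ⇔  (C ⊓ C) unsat w.r.t. T
   apply at x₀: C⊑¬D
   open: L(x₀) ⊇ {B, C, ¬D, ∃s.¬C} (+ ∃-successors)
2. Hence C ⊑ ¬C: not entailed.

No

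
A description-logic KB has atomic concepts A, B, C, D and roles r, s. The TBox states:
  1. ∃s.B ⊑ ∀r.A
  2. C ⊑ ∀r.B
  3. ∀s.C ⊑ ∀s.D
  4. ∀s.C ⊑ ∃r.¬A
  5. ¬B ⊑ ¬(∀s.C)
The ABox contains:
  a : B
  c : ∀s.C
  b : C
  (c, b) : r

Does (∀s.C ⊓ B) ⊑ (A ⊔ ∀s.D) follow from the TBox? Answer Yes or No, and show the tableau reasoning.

1. (∀s.C ⊓ B) ⊑ (A ⊔ ∀s.D)  ⇔  ((∀s.C ⊓ B) ⊓ (¬A ⊓ ∃s.¬D)) unsat w.r.t. T
   all branches close; clash {A, ¬A} at an ∃-successor
2. Hence (∀s.C ⊓ B) ⊑ (A ⊔ ∀s.D): entailed.

Yes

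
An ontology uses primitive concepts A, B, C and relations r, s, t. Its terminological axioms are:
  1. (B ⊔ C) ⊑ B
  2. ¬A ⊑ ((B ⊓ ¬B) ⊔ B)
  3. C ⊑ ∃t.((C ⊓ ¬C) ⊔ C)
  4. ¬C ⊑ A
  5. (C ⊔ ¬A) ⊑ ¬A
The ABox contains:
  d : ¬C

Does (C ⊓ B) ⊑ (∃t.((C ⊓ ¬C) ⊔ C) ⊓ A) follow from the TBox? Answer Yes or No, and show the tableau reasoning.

No

1. (C ⊓ B) ⊑ (∃t.((C ⊓ ¬C) ⊔ C) ⊓ A)  ⇔  ((C ⊓ B) ⊓ (∀t.((¬C ⊔ C) ⊓ ¬C) ⊔ ¬A)) unsat w.r.t. T
   apply at x₀: C⊑∃t.((C ⊓ ¬C) ⊔ C)
   open: L(x₀) ⊇ {B, C, ¬A, ∃t.((C ⊓ ¬C) ⊔ C)} (+ ∃-successors)
2. Hence (C ⊓ B) ⊑ (∃t.((C ⊓ ¬C) ⊔ C) ⊓ A): not entailed.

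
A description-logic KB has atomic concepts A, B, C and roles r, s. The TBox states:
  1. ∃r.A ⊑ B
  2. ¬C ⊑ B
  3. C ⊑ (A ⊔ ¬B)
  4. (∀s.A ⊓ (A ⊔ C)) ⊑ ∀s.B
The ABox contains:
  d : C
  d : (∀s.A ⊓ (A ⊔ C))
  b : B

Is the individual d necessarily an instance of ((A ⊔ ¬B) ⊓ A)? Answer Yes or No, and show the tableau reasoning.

1. d : ((A ⊔ ¬B) ⊓ A)?  L(d) = {C, (∀s.A ⊓ (A ⊔ C))} ∪ {((¬A ⊓ B) ⊔ ¬A)}
   apply at d: C⊑(A ⊔ ¬B); (∀s.A ⊓ (A ⊔ C))⊑∀s.B
   open: L(d) ⊇ {C, ¬A, ¬B, ∀r.¬A, ∀s.A, …} — d ∉ ((A ⊔ ¬B) ⊓ A) possible
2. Hence d : ((A ⊔ ¬B) ⊓ A): not entailed.

No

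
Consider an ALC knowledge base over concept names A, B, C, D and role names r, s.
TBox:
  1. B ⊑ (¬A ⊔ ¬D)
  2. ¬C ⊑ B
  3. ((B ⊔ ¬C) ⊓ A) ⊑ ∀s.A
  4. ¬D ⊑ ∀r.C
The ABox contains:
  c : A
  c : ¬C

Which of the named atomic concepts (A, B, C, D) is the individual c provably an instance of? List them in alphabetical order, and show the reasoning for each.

1. c : A?  L(c) = {A, ¬C} ∪ {¬A}
   clash {A, ¬A} at c — c ∈ A
2. c : B?  L(c) = {A, ¬C} ∪ {¬B}
   clash {B, ¬B} at c — c ∈ B
3. c : C?  L(c) = {A, ¬C} ∪ {¬C}
   apply at c: ¬C⊑B
   open: L(c) ⊇ {A, B, ¬C, ¬D, ∀r.C, …} — c ∉ C possible
4. c : D?  L(c) = {A, ¬C} ∪ {¬D}
   apply at c: ¬C⊑B; ¬D⊑∀r.C
   open: L(c) ⊇ {A, B, ¬C, ¬D, ∀r.C, …} — c ∉ D possible
5. Entailed for c: {A, B}

{A, B}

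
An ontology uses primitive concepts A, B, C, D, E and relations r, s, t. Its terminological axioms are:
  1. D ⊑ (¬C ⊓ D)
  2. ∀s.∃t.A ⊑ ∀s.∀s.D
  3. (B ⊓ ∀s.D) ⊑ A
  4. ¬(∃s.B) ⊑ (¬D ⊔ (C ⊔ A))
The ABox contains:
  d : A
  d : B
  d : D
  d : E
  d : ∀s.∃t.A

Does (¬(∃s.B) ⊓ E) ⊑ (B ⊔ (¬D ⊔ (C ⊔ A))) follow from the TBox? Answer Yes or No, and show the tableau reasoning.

Yes

1. (¬(∃s.B) ⊓ E) ⊑ (B ⊔ (¬D ⊔ (C ⊔ A)))  ⇔  ((∀s.¬B ⊓ E) ⊓ (¬B ⊓ (D ⊓ (¬C ⊓ ¬A)))) unsat w.r.t. T
   all branches close; clash {A, ¬A} at x₀
2. Hence (¬(∃s.B) ⊓ E) ⊑ (B ⊔ (¬D ⊔ (C ⊔ A))): entailed.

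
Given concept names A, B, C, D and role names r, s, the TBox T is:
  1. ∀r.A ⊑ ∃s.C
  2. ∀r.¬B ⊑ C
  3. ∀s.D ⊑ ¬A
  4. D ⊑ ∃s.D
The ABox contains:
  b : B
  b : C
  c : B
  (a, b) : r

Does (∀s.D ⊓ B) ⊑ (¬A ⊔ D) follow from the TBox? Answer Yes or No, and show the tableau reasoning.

1. (∀s.D ⊓ B) ⊑ (¬A ⊔ D)  ⇔  ((∀s.D ⊓ B) ⊓ (A ⊓ ¬D)) unsat w.r.t. T
   all branches close; clash {A, ¬A} at x₀
2. Hence (∀s.D ⊓ B) ⊑ (¬A ⊔ D): entailed.

Yes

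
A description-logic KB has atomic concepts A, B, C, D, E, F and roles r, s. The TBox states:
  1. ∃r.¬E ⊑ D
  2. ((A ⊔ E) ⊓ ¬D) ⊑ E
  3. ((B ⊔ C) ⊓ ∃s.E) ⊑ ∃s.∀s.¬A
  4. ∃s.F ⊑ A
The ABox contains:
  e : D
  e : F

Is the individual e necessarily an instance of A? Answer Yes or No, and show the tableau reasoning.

1. e : A?  L(e) = {D, F} ∪ {¬A}
   open: L(e) ⊇ {D, F, ¬A, ¬B, ¬C, …} — e ∉ A possible
2. Hence e : A: not entailed.

No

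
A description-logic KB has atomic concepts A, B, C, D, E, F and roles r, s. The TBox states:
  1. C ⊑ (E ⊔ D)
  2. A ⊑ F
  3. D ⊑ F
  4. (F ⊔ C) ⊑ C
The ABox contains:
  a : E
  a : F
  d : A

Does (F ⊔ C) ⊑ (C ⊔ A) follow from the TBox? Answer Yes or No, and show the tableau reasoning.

1. (F ⊔ C) ⊑ (C ⊔ A)  ⇔  ((F ⊔ C) ⊓ (¬C ⊓ ¬A)) unsat w.r.t. T
   all branches close; clash {C, ¬C} at x₀
2. Hence (F ⊔ C) ⊑ (C ⊔ A): entailed.

Yes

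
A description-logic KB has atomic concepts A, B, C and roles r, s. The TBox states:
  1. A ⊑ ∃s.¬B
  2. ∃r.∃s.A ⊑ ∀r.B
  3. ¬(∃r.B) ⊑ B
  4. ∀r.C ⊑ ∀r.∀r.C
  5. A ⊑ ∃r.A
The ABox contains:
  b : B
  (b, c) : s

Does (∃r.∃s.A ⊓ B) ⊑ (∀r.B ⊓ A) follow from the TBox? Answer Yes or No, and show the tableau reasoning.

No

1. (∃r.∃s.A ⊓ B) ⊑ (∀r.B ⊓ A)  ⇔  ((∃r.∃s.A ⊓ B) ⊓ (∃r.¬B ⊔ ¬A)) unsat w.r.t. T
   apply at x₀: ∃r.∃s.A⊑∀r.B
   open: L(x₀) ⊇ {B, ¬A, ∀r.B, ∃r.¬C, ∃r.∃s.A} (+ ∃-successors)
2. Hence (∃r.∃s.A ⊓ B) ⊑ (∀r.B ⊓ A): not entailed.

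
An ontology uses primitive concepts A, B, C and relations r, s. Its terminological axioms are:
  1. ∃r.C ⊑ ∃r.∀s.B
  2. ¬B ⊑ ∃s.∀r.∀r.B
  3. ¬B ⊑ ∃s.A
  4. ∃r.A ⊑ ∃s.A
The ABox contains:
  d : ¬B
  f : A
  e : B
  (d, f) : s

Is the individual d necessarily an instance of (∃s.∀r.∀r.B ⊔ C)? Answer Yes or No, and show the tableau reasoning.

Yes

1. d : (∃s.∀r.∀r.B ⊔ C)?  L(d) = {¬B} ∪ {(∀s.∃r.∃r.¬B ⊓ ¬C)}
   clash {B, ¬B} at an ∃-successor — d ∈ (∃s.∀r.∀r.B ⊔ C)
2. Hence d : (∃s.∀r.∀r.B ⊔ C): entailed.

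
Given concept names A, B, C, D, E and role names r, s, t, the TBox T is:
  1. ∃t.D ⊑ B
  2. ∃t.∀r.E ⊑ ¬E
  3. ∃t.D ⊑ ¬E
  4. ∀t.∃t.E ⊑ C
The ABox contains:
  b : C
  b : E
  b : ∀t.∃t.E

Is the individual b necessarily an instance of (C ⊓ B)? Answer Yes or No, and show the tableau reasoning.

No

1. b : (C ⊓ B)?  L(b) = {C, E, ∀t.∃t.E} ∪ {(¬C ⊔ ¬B)}
   open: L(b) ⊇ {C, E, ¬B, ∀t.¬D, ∀t.∃r.¬E, …} — b ∉ (C ⊓ B) possible
2. Hence b : (C ⊓ B): not entailed.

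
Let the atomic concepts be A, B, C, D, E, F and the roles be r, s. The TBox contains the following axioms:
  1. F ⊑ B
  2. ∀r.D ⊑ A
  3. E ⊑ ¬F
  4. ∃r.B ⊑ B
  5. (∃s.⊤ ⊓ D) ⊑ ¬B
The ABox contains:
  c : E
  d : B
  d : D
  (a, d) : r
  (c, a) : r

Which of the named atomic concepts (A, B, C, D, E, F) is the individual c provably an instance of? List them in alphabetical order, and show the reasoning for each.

1. c : A?  L(c) = {E} ∪ {¬A}
   apply at c: E⊑¬F
   open: L(c) ⊇ {B, E, ¬A, ¬F, ∀s.⊥, …} (+ ∃-successors) — c ∉ A possible
2. c : B?  L(c) = {E} ∪ {¬B}
   clash {B, ¬B} at c — c ∈ B
3. c : C?  L(c) = {E} ∪ {¬C}
   apply at c: E⊑¬F
   open: L(c) ⊇ {B, E, ¬C, ¬F, ∀s.⊥, …} (+ ∃-successors) — c ∉ C possible
4. c : D?  L(c) = {E} ∪ {¬D}
   apply at c: E⊑¬F
   open: L(c) ⊇ {B, E, ¬D, ¬F, ∃r.¬D} (+ ∃-successors) — c ∉ D possible
5. c : E?  L(c) = {E} ∪ {¬E}
   clash {E, ¬E} at c — c ∈ E
6. c : F?  L(c) = {E} ∪ {¬F}
   open: L(c) ⊇ {B, E, ¬F, ∀s.⊥, ∃r.¬D} (+ ∃-successors) — c ∉ F possible
7. Entailed for c: {B, E}

{B, E}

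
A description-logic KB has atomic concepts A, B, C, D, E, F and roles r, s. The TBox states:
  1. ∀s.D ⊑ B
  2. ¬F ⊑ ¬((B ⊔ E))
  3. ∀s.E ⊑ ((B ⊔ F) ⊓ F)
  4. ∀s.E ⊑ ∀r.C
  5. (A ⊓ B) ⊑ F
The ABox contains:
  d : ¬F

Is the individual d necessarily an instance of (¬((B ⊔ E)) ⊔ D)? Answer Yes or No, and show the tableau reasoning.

Yes

1. d : (¬((B ⊔ E)) ⊔ D)?  L(d) = {¬F} ∪ {((B ⊔ E) ⊓ ¬D)}
   clash {F, ¬F} at d — d ∈ (¬((B ⊔ E)) ⊔ D)
2. Hence d : (¬((B ⊔ E)) ⊔ D): entailed.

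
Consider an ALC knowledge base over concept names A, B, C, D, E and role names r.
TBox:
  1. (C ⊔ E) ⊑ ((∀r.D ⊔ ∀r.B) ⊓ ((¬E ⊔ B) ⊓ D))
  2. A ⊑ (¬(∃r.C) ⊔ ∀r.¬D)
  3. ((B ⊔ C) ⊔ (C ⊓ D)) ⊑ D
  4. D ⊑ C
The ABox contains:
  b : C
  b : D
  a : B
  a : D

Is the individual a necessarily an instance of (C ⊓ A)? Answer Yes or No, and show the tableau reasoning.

No

1. a : (C ⊓ A)?  L(a) = {B, D} ∪ {(¬C ⊔ ¬A)}
   apply at a: D⊑C
   open: L(a) ⊇ {B, C, D, ¬A, ∀r.D} — a ∉ (C ⊓ A) possible
2. Hence a : (C ⊓ A): not entailed.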